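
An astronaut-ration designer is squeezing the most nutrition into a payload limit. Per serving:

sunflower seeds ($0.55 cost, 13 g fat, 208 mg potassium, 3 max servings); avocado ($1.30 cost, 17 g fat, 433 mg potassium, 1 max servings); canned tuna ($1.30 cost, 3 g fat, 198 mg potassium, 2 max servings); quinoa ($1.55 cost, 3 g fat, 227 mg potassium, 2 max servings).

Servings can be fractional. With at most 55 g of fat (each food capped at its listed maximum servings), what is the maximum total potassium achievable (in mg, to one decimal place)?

Potassium per g fat: quinoa 75.67, canned tuna 66, avocado 25.47, sunflower seeds 16.
Take 2 servings of quinoa: uses 6 g fat, +454.0 mg potassium (running total 454.0 mg).
Take 2 servings of canned tuna: uses 6 g fat, +396.0 mg potassium (running total 850.0 mg).
Take 1 serving of avocado: uses 17 g fat, +433.0 mg potassium (running total 1283.0 mg).
Take 2 servings of sunflower seeds: uses 26 g fat, +416.0 mg potassium (running total 1699.0 mg).
Greedy by best ratio exhausts the fat allowance optimally: 1699.0 mg.

1699.0 mg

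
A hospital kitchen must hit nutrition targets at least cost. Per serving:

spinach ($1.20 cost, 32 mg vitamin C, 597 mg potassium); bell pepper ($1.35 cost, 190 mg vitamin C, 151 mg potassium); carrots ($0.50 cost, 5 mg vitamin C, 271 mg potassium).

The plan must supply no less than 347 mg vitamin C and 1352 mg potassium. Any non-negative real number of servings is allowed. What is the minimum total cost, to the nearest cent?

$4.30

At the optimum either one food covers both requirements or two foods hit both targets exactly; no other combination can be cheaper.
spinach only: max(347/32, 1352/597) = 10.84 servings → $13.01.
bell pepper only: max(347/190, 1352/151) = 8.954 servings → $12.09.
carrots only: max(347/5, 1352/271) = 69.4 servings → $34.70.
spinach + bell pepper with both tight: 1.883 servings and 1.509 servings → $4.30.
spinach + carrots with both targets exact would need a negative amount; discard.
bell pepper + carrots with both tight: 1.72 servings and 4.03 servings → $4.34.
The minimum over all feasible corners is $4.30.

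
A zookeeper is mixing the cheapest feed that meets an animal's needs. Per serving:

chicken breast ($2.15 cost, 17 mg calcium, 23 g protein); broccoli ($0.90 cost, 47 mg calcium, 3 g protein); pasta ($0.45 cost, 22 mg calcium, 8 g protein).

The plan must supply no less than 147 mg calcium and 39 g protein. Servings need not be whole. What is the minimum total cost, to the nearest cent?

This is a tiny linear program; its minimum lies at a vertex of the feasible set. List the vertices and price them.
chicken breast only: max(147/17, 39/23) = 8.647 servings → $18.59.
broccoli only: max(147/47, 39/3) = 13 servings → $11.70.
pasta only: max(147/22, 39/8) = 6.682 servings → $3.01.
chicken breast + broccoli with both tight: 1.351 servings and 2.639 servings → $5.28.
chicken breast + pasta: the both-tight solution has a negative serving — not a feasible corner.
broccoli + pasta with both tight: 1.026 servings and 4.49 servings → $2.94.
The minimum over all feasible corners is $2.94.

$2.94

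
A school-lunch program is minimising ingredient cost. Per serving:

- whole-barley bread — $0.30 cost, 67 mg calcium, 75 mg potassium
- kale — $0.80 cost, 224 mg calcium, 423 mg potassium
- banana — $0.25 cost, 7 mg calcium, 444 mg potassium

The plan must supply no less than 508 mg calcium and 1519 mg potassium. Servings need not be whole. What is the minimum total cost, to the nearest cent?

An LP optimum is at a vertex; with two nutrient constraints at most two foods are used. Check each candidate.
whole-barley bread only: max(508/67, 1519/75) = 20.25 servings → $6.08.
kale only: max(508/224, 1519/423) = 3.591 servings → $2.87.
banana only: max(508/7, 1519/444) = 72.57 servings → $18.14.
whole-barley bread + kale with both targets exact would need a negative amount; discard.
whole-barley bread + banana with both tight: 7.354 servings and 2.179 servings → $2.75.
kale + banana with both tight: 2.227 servings and 1.299 servings → $2.11.
So the least-cost plan costs $2.11.

$2.11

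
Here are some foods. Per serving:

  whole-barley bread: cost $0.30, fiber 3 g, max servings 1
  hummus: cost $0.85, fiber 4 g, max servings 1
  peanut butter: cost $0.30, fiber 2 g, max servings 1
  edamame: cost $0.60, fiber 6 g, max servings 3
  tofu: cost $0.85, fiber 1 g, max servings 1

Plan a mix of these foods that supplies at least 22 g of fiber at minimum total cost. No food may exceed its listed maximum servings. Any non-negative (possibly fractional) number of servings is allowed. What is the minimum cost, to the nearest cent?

$2.25

Cost per g of fiber: whole-barley bread $0.1000, edamame $0.1000, peanut butter $0.1500, hummus $0.2125, tofu $0.8500.
Take 1 serving of whole-barley bread: +3.0 g fiber for $0.30 (total $0.30, still need 19.0 g).
Take 3 servings of edamame: +18.0 g fiber for $1.80 (total $2.10, still need 1.0 g).
Take 0.5 servings of peanut butter: +1.0 g fiber for $0.15 (total $2.25, still need 0.0 g).
Greedy by cheapest-per-g is optimal for a single linear constraint, so the minimum cost is $2.25.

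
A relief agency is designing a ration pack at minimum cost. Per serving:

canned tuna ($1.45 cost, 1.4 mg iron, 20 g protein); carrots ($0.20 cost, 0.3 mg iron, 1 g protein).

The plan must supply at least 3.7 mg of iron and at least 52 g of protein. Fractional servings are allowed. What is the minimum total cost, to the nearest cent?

An LP optimum is at a vertex; with two nutrient constraints at most two foods are used. Check each candidate.
canned tuna only: max(3.7/1.4, 52/20) = 2.643 servings → $3.83.
carrots only: max(3.7/0.3, 52/1) = 52 servings → $10.40.
canned tuna + carrots with both tight: 2.587 servings and 0.2609 servings → $3.80.
The minimum over all feasible corners is $3.80.

$3.80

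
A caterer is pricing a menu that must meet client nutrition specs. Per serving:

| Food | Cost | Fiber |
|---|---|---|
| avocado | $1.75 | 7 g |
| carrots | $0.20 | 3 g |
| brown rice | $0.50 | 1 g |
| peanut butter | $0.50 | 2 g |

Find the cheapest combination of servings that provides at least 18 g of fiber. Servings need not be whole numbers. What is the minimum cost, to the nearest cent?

Cost per g of fiber: carrots $0.0667, avocado $0.2500, peanut butter $0.2500, brown rice $0.5000.
With no serving limits, use only carrots: 18 g / 3 g = 6 servings × $0.20 = $1.20.

$1.20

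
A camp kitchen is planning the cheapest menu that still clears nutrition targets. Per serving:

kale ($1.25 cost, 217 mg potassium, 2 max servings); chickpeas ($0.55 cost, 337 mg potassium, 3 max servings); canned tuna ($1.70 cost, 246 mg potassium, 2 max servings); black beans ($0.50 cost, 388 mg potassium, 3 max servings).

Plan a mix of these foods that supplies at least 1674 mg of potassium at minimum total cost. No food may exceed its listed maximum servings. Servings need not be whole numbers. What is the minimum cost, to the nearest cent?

Cost per mg of potassium: black beans $0.0013, chickpeas $0.0016, kale $0.0058, canned tuna $0.0069.
Take 3 servings of black beans: +1164.0 mg potassium for $1.50 (total $1.50, still need 510.0 mg).
Take 1.513 servings of chickpeas: +510.0 mg potassium for $0.83 (total $2.33, still need 0.0 mg).
Filling from the cheapest source first is optimal under one linear minimum: $2.33.

$2.33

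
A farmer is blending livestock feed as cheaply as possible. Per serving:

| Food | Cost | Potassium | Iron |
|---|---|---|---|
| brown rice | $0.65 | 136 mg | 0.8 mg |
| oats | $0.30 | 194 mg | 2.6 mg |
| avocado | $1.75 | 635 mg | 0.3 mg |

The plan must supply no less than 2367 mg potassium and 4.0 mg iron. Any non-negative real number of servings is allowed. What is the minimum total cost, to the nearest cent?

brown rice only: max(2367/136, 4.0/0.8) = 17.4 servings → $11.31.
oats only: max(2367/194, 4.0/2.6) = 12.2 servings → $3.66.
avocado only: max(2367/635, 4.0/0.3) = 13.33 servings → $23.33.
brown rice + oats with both targets exact would need a negative amount; discard.
brown rice + avocado with both tight: 3.917 servings and 2.889 servings → $7.60.
oats + avocado with both tight: 1.149 servings and 3.377 servings → $6.25.
So the least-cost plan costs $3.66.

$3.66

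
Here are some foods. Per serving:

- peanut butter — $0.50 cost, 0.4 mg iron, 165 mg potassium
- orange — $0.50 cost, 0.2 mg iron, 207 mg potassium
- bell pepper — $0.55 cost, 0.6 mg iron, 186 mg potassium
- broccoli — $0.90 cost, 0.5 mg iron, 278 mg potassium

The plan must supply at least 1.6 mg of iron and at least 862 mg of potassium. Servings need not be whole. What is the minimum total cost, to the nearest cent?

Check every corner: each single food scaled to meet both minima, and each pair solved so both constraints bind.
peanut butter only: max(1.6/0.4, 862/165) = 5.224 servings → $2.61.
orange only: max(1.6/0.2, 862/207) = 8 servings → $4.00.
bell pepper only: max(1.6/0.6, 862/186) = 4.634 servings → $2.55.
broccoli only: max(1.6/0.5, 862/278) = 3.2 servings → $2.88.
peanut butter + orange with both tight: 3.189 servings and 1.622 servings → $2.41.
peanut butter + bell pepper with both targets exact would need a negative amount; discard.
peanut butter + broccoli with both tight: 0.4808 servings and 2.815 servings → $2.77.
orange + bell pepper with both tight: 2.524 servings and 1.825 servings → $2.27.
orange + broccoli: intersection lies outside the first quadrant.
bell pepper + broccoli with both tight: 0.187 servings and 2.976 servings → $2.78.
The minimum over all feasible corners is $2.27.

$2.27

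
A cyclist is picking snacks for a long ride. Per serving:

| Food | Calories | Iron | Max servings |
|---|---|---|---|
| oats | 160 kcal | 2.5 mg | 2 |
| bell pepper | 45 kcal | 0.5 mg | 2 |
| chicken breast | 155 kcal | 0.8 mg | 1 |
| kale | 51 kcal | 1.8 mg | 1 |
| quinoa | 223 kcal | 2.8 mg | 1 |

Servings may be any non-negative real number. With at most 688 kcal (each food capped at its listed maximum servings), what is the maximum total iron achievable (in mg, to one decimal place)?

Iron per kcal: kale 0.03529, oats 0.01562, quinoa 0.01256, bell pepper 0.01111, chicken breast 0.005161.
Take 1 serving of kale: uses 51 kcal, +1.8 mg iron (running total 1.8 mg).
Take 2 servings of oats: uses 320 kcal, +5.0 mg iron (running total 6.8 mg).
Take 1 serving of quinoa: uses 223 kcal, +2.8 mg iron (running total 9.6 mg).
Take 2 servings of bell pepper: uses 90 kcal, +1.0 mg iron (running total 10.6 mg).
Take 0.02581 servings of chicken breast: uses 4 kcal, +0.0 mg iron (running total 10.6 mg).
Greedy by best ratio exhausts the calories allowance optimally: 10.6 mg.

10.6 mg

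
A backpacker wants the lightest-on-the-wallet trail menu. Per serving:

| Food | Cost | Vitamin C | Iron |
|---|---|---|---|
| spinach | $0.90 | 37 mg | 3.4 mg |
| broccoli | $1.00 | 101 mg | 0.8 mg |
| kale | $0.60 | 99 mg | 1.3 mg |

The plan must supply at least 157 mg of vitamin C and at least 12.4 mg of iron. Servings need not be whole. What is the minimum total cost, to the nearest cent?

$3.35

Compare the cost at each extreme point of the feasible region.
spinach only: max(157/37, 12.4/3.4) = 4.243 servings → $3.82.
broccoli only: max(157/101, 12.4/0.8) = 15.5 servings → $15.50.
kale only: max(157/99, 12.4/1.3) = 9.538 servings → $5.72.
spinach + broccoli with both tight: 3.591 servings and 0.239 servings → $3.47.
spinach + kale with both tight: 3.548 servings and 0.26 servings → $3.35.
broccoli + kale: intersection lies outside the first quadrant.
So the least-cost plan costs $3.35.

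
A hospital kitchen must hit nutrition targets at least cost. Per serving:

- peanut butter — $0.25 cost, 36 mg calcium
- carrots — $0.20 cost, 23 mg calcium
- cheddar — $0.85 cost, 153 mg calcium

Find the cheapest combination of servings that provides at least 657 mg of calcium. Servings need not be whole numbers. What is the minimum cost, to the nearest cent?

$3.65

Cost per mg of calcium: cheddar $0.0056, peanut butter $0.0069, carrots $0.0087.
With no serving limits, use only cheddar: 657 mg / 153 mg = 4.294 servings × $0.85 = $3.65.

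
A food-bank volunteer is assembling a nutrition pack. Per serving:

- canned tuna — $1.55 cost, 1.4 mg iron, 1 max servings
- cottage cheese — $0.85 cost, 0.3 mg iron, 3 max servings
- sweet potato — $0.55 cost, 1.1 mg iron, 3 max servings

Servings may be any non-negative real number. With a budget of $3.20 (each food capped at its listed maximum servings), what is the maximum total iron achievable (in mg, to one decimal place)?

Iron per dollar: sweet potato 2, canned tuna 0.9032, cottage cheese 0.3529.
Take 3 servings of sweet potato: spends $1.65, +3.3 mg iron (running total 3.3 mg).
Take 1 serving of canned tuna: spends $1.55, +1.4 mg iron (running total 4.7 mg).
Greedy by best ratio exhausts the cost allowance optimally: 4.7 mg.

4.7 mg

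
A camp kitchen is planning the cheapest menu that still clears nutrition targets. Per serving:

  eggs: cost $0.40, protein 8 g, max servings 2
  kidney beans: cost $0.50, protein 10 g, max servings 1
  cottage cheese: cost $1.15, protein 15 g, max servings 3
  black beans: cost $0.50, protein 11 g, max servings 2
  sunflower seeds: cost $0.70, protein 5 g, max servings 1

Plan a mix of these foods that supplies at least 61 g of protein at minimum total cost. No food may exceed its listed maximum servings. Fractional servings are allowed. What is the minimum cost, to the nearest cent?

Cost per g of protein: black beans $0.0455, eggs $0.0500, kidney beans $0.0500, cottage cheese $0.0767, sunflower seeds $0.1400.
Take 2 servings of black beans: +22.0 g protein for $1.00 (total $1.00, still need 39.0 g).
Take 2 servings of eggs: +16.0 g protein for $0.80 (total $1.80, still need 23.0 g).
Take 1 serving of kidney beans: +10.0 g protein for $0.50 (total $2.30, still need 13.0 g).
Take 0.8667 servings of cottage cheese: +13.0 g protein for $1.00 (total $3.30, still need 0.0 g).
Greedy by cheapest-per-g is optimal for a single linear constraint, so the minimum cost is $3.30.

$3.30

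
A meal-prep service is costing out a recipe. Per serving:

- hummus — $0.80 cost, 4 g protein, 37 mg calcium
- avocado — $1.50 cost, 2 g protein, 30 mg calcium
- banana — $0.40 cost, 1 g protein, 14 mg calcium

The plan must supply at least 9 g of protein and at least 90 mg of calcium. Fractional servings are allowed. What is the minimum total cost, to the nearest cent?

$1.95

The cheapest plan sits at a corner of the feasible region — with two constraints it uses at most two foods.
hummus only: max(9/4, 90/37) = 2.432 servings → $1.95.
avocado only: max(9/2, 90/30) = 4.5 servings → $6.75.
banana only: max(9/1, 90/14) = 9 servings → $3.60.
hummus + avocado with both tight: 1.957 servings and 0.587 servings → $2.45.
hummus + banana with both tight: 1.895 servings and 1.421 servings → $2.08.
avocado + banana: the both-tight solution has a negative serving — not a feasible corner.
The minimum over all feasible corners is $1.95.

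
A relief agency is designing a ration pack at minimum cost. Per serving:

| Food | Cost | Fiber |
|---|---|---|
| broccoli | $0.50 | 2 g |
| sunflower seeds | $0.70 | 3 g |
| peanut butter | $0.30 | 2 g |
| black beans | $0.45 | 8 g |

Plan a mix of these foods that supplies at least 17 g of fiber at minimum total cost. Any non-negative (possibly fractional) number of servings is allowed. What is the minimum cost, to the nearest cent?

$0.96

Cost per g of fiber: black beans $0.0563, peanut butter $0.1500, sunflower seeds $0.2333, broccoli $0.2500.
With no serving limits, use only black beans: 17 g / 8 g = 2.125 servings × $0.45 = $0.96.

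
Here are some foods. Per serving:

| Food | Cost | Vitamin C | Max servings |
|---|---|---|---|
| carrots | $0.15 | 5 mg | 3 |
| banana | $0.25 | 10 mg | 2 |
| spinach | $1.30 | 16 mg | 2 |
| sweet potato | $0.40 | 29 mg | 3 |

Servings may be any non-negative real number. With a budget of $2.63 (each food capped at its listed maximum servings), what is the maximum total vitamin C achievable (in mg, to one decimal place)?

Vitamin C per dollar: sweet potato 72.5, banana 40, carrots 33.33, spinach 12.31.
Take 3 servings of sweet potato: spends $1.20, +87.0 mg vitamin C (running total 87.0 mg).
Take 2 servings of banana: spends $0.50, +20.0 mg vitamin C (running total 107.0 mg).
Take 3 servings of carrots: spends $0.45, +15.0 mg vitamin C (running total 122.0 mg).
Take 0.3692 servings of spinach: spends $0.48, +5.9 mg vitamin C (running total 127.9 mg).
Greedy by best ratio exhausts the cost allowance optimally: 127.9 mg.

127.9 mg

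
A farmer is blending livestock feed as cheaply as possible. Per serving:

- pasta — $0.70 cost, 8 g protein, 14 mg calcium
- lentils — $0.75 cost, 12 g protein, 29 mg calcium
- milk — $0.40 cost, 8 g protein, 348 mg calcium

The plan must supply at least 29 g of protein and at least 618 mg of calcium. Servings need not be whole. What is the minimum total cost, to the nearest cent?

$1.45

Minimising a linear cost over {protein ≥ 29, calcium ≥ 618, servings ≥ 0} — the optimum is at a vertex, using one or two foods.
pasta only: max(29/8, 618/14) = 44.14 servings → $30.90.
lentils only: max(29/12, 618/29) = 21.31 servings → $15.98.
milk only: max(29/8, 618/348) = 3.625 servings → $1.45.
pasta + lentils with both targets exact would need a negative amount; discard.
pasta + milk with both tight: 1.927 servings and 1.698 servings → $2.03.
lentils + milk with both tight: 1.305 servings and 1.667 servings → $1.65.
So the least-cost plan costs $1.45.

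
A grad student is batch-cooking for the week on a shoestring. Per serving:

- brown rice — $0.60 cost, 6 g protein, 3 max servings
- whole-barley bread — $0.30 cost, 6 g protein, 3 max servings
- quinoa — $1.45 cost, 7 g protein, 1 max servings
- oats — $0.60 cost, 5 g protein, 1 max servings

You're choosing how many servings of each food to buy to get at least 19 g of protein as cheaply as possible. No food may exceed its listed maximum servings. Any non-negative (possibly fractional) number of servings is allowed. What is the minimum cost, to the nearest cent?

$1.00

Cost per g of protein: whole-barley bread $0.0500, brown rice $0.1000, oats $0.1200, quinoa $0.2071.
Take 3 servings of whole-barley bread: +18.0 g protein for $0.90 (total $0.90, still need 1.0 g).
Take 0.1667 servings of brown rice: +1.0 g protein for $0.10 (total $1.00, still need 0.0 g).
Filling from the cheapest source first is optimal under one linear minimum: $1.00.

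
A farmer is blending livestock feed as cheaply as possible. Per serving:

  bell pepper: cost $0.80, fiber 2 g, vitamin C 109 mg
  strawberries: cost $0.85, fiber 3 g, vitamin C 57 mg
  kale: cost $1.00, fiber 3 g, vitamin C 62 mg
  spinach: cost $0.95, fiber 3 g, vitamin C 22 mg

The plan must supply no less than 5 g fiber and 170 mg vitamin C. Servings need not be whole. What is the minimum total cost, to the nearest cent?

$1.66

Compare the cost at each extreme point of the feasible region.
bell pepper only: max(5/2, 170/109) = 2.5 servings → $2.00.
strawberries only: max(5/3, 170/57) = 2.982 servings → $2.54.
kale only: max(5/3, 170/62) = 2.742 servings → $2.74.
spinach only: max(5/3, 170/22) = 7.727 servings → $7.34.
bell pepper + strawberries with both tight: 1.056 servings and 0.9624 servings → $1.66.
bell pepper + kale with both tight: 0.9852 servings and 1.01 servings → $1.80.
bell pepper + spinach with both tight: 1.413 servings and 0.7244 servings → $1.82.
strawberries + kale: intersection lies outside the first quadrant.
strawberries + spinach: the both-tight solution has a negative serving — not a feasible corner.
kale + spinach: the both-tight solution has a negative serving — not a feasible corner.
The minimum over all feasible corners is $1.66.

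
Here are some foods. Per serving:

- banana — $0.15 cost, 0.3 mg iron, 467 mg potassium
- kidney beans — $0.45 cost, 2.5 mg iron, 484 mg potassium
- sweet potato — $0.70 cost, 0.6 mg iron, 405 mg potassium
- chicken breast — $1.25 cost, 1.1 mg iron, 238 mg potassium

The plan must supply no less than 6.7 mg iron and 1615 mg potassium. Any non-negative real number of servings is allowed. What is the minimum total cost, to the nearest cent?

This is a tiny linear program; its minimum lies at a vertex of the feasible set. List the vertices and price them.
banana only: max(6.7/0.3, 1615/467) = 22.33 servings → $3.35.
kidney beans only: max(6.7/2.5, 1615/484) = 3.337 servings → $1.50.
sweet potato only: max(6.7/0.6, 1615/405) = 11.17 servings → $7.82.
chicken breast only: max(6.7/1.1, 1615/238) = 6.786 servings → $8.48.
banana + kidney beans with both tight: 0.7774 servings and 2.587 servings → $1.28.
banana + sweet potato with both targets exact would need a negative amount; discard.
banana + chicken breast with both tight: 0.4113 servings and 5.979 servings → $7.54.
kidney beans + sweet potato with both tight: 2.416 servings and 1.101 servings → $1.86.
kidney beans + chicken breast: intersection lies outside the first quadrant.
sweet potato + chicken breast with both tight: 0.6009 servings and 5.763 servings → $7.62.
So the least-cost plan costs $1.28.

$1.28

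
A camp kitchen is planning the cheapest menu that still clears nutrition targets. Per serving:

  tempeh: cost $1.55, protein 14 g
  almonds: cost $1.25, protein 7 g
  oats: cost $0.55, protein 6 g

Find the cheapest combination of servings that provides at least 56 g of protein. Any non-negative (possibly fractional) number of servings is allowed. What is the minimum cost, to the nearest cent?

Cost per g of protein: oats $0.0917, tempeh $0.1107, almonds $0.1786.
With no serving limits, use only oats: 56 g / 6 g = 9.333 servings × $0.55 = $5.13.

$5.13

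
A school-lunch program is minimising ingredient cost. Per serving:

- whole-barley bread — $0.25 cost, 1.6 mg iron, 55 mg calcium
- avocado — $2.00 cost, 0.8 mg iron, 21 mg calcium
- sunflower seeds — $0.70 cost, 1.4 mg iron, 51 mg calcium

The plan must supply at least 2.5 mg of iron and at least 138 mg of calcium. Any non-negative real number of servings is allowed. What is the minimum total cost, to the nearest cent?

With two linear requirements the optimum uses one or two foods; enumerate the corners.
whole-barley bread only: max(2.5/1.6, 138/55) = 2.509 servings → $0.63.
avocado only: max(2.5/0.8, 138/21) = 6.571 servings → $13.14.
sunflower seeds only: max(2.5/1.4, 138/51) = 2.706 servings → $1.89.
whole-barley bread + avocado with both targets exact would need a negative amount; discard.
whole-barley bread + sunflower seeds: the both-tight solution has a negative serving — not a feasible corner.
avocado + sunflower seeds with both targets exact would need a negative amount; discard.
So the least-cost plan costs $0.63.

$0.63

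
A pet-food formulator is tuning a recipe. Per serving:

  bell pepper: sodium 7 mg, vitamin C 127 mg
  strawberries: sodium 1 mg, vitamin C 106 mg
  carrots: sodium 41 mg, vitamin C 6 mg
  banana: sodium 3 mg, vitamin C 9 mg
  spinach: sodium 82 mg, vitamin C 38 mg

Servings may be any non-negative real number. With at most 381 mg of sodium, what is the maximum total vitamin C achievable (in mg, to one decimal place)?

40386.0 mg

Vitamin C per mg sodium: strawberries 106, bell pepper 18.14, banana 3, spinach 0.4634, carrots 0.1463.
With no serving limits, spend the whole sodium allowance on strawberries: 381 mg / 1 mg × 106 mg = 40386.0 mg.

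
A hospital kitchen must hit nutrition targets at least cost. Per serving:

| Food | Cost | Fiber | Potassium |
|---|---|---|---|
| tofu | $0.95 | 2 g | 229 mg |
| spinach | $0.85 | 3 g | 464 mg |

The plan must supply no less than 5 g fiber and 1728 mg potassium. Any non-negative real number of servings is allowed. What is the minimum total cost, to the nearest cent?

$3.17

tofu only: max(5/2, 1728/229) = 7.546 servings → $7.17.
spinach only: max(5/3, 1728/464) = 3.724 servings → $3.17.
tofu + spinach: the both-tight solution has a negative serving — not a feasible corner.
So the least-cost plan costs $3.17.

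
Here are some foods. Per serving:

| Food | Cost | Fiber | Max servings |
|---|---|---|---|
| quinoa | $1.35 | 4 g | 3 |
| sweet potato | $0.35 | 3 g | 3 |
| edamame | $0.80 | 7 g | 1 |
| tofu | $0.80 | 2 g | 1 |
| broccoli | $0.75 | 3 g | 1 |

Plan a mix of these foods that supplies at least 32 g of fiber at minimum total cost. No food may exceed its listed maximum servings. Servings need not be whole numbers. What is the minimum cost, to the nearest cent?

Cost per g of fiber: edamame $0.1143, sweet potato $0.1167, broccoli $0.2500, quinoa $0.3375, tofu $0.4000.
Take 1 serving of edamame: +7.0 g fiber for $0.80 (total $0.80, still need 25.0 g).
Take 3 servings of sweet potato: +9.0 g fiber for $1.05 (total $1.85, still need 16.0 g).
Take 1 serving of broccoli: +3.0 g fiber for $0.75 (total $2.60, still need 13.0 g).
Take 3 servings of quinoa: +12.0 g fiber for $4.05 (total $6.65, still need 1.0 g).
Take 0.5 servings of tofu: +1.0 g fiber for $0.40 (total $7.05, still need 0.0 g).
Greedy by cheapest-per-g is optimal for a single linear constraint, so the minimum cost is $7.05.

$7.05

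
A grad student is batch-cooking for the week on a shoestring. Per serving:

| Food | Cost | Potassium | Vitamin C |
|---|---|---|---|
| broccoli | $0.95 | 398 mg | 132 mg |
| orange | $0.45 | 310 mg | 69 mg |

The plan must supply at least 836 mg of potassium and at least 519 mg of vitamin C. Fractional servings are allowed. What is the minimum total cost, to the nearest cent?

$3.38

With two linear requirements the optimum uses one or two foods; enumerate the corners.
broccoli only: max(836/398, 519/132) = 3.932 servings → $3.74.
orange only: max(836/310, 519/69) = 7.522 servings → $3.38.
broccoli + orange with both targets exact would need a negative amount; discard.
So the least-cost plan costs $3.38.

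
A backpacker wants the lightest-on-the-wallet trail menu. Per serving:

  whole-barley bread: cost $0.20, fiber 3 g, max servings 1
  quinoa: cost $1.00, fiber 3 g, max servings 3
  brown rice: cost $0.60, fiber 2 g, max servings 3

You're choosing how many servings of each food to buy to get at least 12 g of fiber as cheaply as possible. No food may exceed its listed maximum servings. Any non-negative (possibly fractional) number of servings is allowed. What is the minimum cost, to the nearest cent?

Cost per g of fiber: whole-barley bread $0.0667, brown rice $0.3000, quinoa $0.3333.
Take 1 serving of whole-barley bread: +3.0 g fiber for $0.20 (total $0.20, still need 9.0 g).
Take 3 servings of brown rice: +6.0 g fiber for $1.80 (total $2.00, still need 3.0 g).
Take 1 serving of quinoa: +3.0 g fiber for $1.00 (total $3.00, still need 0.0 g).
Filling from the cheapest source first is optimal under one linear minimum: $3.00.

$3.00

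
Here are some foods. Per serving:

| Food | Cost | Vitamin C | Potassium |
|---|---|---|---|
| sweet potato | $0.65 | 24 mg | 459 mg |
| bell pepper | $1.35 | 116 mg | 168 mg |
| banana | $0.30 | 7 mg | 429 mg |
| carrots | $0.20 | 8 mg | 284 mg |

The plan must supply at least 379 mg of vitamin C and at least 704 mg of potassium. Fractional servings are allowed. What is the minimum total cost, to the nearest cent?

For a min-cost LP with two ≥-constraints, a basic feasible solution has at most two positive variables.
sweet potato only: max(379/24, 704/459) = 15.79 servings → $10.26.
bell pepper only: max(379/116, 704/168) = 4.19 servings → $5.66.
banana only: max(379/7, 704/429) = 54.14 servings → $16.24.
carrots only: max(379/8, 704/284) = 47.38 servings → $9.47.
sweet potato + bell pepper with both tight: 0.3656 servings and 3.192 servings → $4.55.
sweet potato + banana: intersection lies outside the first quadrant.
sweet potato + carrots with both targets exact would need a negative amount; discard.
bell pepper + banana with both tight: 3.245 servings and 0.3703 servings → $4.49.
bell pepper + carrots with both tight: 3.228 servings and 0.5694 servings → $4.47.
banana + carrots: the both-tight solution has a negative serving — not a feasible corner.
The minimum over all feasible corners is $4.47.

$4.47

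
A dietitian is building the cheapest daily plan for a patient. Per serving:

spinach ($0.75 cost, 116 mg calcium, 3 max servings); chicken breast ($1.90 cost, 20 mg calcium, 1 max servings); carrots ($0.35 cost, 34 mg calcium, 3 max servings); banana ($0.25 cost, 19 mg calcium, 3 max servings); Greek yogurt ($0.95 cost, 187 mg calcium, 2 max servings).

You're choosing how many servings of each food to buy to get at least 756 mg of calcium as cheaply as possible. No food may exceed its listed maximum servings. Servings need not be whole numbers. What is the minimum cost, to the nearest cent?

Cost per mg of calcium: Greek yogurt $0.0051, spinach $0.0065, carrots $0.0103, banana $0.0132, chicken breast $0.0950.
Take 2 servings of Greek yogurt: +374.0 mg calcium for $1.90 (total $1.90, still need 382.0 mg).
Take 3 servings of spinach: +348.0 mg calcium for $2.25 (total $4.15, still need 34.0 mg).
Take 1 serving of carrots: +34.0 mg calcium for $0.35 (total $4.50, still need 0.0 mg).
Filling from the cheapest source first is optimal under one linear minimum: $4.50.

$4.50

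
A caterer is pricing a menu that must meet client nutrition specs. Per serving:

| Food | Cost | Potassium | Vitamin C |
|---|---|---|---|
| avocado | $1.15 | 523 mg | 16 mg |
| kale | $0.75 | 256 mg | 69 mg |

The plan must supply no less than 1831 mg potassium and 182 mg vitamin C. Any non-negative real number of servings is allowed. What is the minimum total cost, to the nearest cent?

$4.41

Compare the cost at each extreme point of the feasible region.
avocado only: max(1831/523, 182/16) = 11.38 servings → $13.08.
kale only: max(1831/256, 182/69) = 7.152 servings → $5.36.
avocado + kale with both tight: 2.493 servings and 2.06 servings → $4.41.
So the least-cost plan costs $4.41.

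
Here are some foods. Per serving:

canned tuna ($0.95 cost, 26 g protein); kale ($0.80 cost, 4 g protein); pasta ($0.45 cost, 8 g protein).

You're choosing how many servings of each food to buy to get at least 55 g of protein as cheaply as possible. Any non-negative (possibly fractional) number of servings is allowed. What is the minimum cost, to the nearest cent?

$2.01

Cost per g of protein: canned tuna $0.0365, pasta $0.0563, kale $0.2000.
With no serving limits, use only canned tuna: 55 g / 26 g = 2.115 servings × $0.95 = $2.01.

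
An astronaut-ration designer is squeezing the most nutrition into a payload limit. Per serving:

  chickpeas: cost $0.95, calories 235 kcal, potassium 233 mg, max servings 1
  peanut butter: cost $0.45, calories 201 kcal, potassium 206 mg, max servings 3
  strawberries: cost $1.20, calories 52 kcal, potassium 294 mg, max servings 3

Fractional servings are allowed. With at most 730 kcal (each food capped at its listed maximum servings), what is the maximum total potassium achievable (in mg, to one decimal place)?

1470.3 mg

Potassium per kcal: strawberries 5.654, peanut butter 1.025, chickpeas 0.9915.
Take 3 servings of strawberries: uses 156 kcal, +882.0 mg potassium (running total 882.0 mg).
Take 2.856 servings of peanut butter: uses 574 kcal, +588.3 mg potassium (running total 1470.3 mg).
Greedy by best ratio exhausts the calories allowance optimally: 1470.3 mg.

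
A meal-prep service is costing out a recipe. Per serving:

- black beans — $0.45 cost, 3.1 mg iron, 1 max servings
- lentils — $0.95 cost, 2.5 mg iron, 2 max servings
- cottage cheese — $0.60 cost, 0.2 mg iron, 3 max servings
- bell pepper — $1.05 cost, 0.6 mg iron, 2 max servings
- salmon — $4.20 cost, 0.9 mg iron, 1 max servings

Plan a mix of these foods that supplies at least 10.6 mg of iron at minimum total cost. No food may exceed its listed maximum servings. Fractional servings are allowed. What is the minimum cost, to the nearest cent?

Cost per mg of iron: black beans $0.1452, lentils $0.3800, bell pepper $1.7500, cottage cheese $3.0000, salmon $4.6667.
Take 1 serving of black beans: +3.1 mg iron for $0.45 (total $0.45, still need 7.5 mg).
Take 2 servings of lentils: +5.0 mg iron for $1.90 (total $2.35, still need 2.5 mg).
Take 2 servings of bell pepper: +1.2 mg iron for $2.10 (total $4.45, still need 1.3 mg).
Take 3 servings of cottage cheese: +0.6 mg iron for $1.80 (total $6.25, still need 0.7 mg).
Take 0.7778 servings of salmon: +0.7 mg iron for $3.27 (total $9.52, still need 0.0 mg).
Greedy by cheapest-per-mg is optimal for a single linear constraint, so the minimum cost is $9.52.

$9.52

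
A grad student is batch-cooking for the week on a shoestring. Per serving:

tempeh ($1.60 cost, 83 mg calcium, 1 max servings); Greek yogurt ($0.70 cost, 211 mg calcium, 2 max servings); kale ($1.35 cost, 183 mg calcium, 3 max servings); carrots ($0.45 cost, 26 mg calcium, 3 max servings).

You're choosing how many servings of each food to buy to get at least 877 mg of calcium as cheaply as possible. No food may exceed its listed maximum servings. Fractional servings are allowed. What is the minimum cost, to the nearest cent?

Cost per mg of calcium: Greek yogurt $0.0033, kale $0.0074, carrots $0.0173, tempeh $0.0193.
Take 2 servings of Greek yogurt: +422.0 mg calcium for $1.40 (total $1.40, still need 455.0 mg).
Take 2.486 servings of kale: +455.0 mg calcium for $3.36 (total $4.76, still need 0.0 mg).
Greedy by cheapest-per-mg is optimal for a single linear constraint, so the minimum cost is $4.76.

$4.76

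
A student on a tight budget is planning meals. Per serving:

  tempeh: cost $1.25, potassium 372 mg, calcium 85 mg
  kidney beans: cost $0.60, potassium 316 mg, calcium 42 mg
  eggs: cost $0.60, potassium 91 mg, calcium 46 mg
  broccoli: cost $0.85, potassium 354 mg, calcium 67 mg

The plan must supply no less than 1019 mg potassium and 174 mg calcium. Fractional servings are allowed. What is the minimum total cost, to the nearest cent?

With two linear requirements the optimum uses one or two foods; enumerate the corners.
tempeh only: max(1019/372, 174/85) = 2.739 servings → $3.42.
kidney beans only: max(1019/316, 174/42) = 4.143 servings → $2.49.
eggs only: max(1019/91, 174/46) = 11.2 servings → $6.72.
broccoli only: max(1019/354, 174/67) = 2.879 servings → $2.45.
tempeh + kidney beans with both tight: 1.085 servings and 1.948 servings → $2.52.
tempeh + eggs with both targets exact would need a negative amount; discard.
tempeh + broccoli: intersection lies outside the first quadrant.
kidney beans + eggs with both tight: 2.897 servings and 1.137 servings → $2.42.
kidney beans + broccoli with both tight: 1.059 servings and 1.933 servings → $2.28.
eggs + broccoli: the both-tight solution has a negative serving — not a feasible corner.
So the least-cost plan costs $2.28.

$2.28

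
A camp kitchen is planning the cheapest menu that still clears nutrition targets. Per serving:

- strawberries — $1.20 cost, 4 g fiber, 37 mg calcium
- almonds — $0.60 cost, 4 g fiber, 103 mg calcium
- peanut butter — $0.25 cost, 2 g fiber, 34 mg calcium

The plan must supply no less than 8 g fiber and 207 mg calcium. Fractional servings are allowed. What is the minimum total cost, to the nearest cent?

$1.21

At the optimum either one food covers both requirements or two foods hit both targets exactly; no other combination can be cheaper.
strawberries only: max(8/4, 207/37) = 5.595 servings → $6.71.
almonds only: max(8/4, 207/103) = 2.01 servings → $1.21.
peanut butter only: max(8/2, 207/34) = 6.088 servings → $1.52.
strawberries + almonds with both targets exact would need a negative amount; discard.
strawberries + peanut butter: intersection lies outside the first quadrant.
almonds + peanut butter: intersection lies outside the first quadrant.
Cheapest feasible corner: $1.21.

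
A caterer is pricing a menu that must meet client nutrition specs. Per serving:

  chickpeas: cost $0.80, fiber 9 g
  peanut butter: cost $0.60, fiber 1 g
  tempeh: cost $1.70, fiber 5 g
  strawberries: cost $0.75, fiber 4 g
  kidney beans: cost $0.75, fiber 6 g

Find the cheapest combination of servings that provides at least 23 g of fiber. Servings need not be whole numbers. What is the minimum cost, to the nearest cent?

Cost per g of fiber: chickpeas $0.0889, kidney beans $0.1250, strawberries $0.1875, tempeh $0.3400, peanut butter $0.6000.
With no serving limits, use only chickpeas: 23 g / 9 g = 2.556 servings × $0.80 = $2.04.

$2.04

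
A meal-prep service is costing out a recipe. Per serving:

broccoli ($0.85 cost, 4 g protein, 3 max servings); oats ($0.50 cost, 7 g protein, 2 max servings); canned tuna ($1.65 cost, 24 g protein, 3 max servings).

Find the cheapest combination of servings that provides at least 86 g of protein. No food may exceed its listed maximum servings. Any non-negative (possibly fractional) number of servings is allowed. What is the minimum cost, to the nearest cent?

$5.95

Cost per g of protein: canned tuna $0.0688, oats $0.0714, broccoli $0.2125.
Take 3 servings of canned tuna: +72.0 g protein for $4.95 (total $4.95, still need 14.0 g).
Take 2 servings of oats: +14.0 g protein for $1.00 (total $5.95, still need 0.0 g).
Greedy by cheapest-per-g is optimal for a single linear constraint, so the minimum cost is $5.95.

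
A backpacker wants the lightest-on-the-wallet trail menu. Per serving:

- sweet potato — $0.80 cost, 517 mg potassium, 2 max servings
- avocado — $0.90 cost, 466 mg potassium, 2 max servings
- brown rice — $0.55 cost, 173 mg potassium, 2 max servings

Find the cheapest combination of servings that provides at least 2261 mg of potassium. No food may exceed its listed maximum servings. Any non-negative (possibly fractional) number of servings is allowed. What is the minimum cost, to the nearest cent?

$4.34

Cost per mg of potassium: sweet potato $0.0015, avocado $0.0019, brown rice $0.0032.
Take 2 servings of sweet potato: +1034.0 mg potassium for $1.60 (total $1.60, still need 1227.0 mg).
Take 2 servings of avocado: +932.0 mg potassium for $1.80 (total $3.40, still need 295.0 mg).
Take 1.705 servings of brown rice: +295.0 mg potassium for $0.94 (total $4.34, still need 0.0 mg).
Filling from the cheapest source first is optimal under one linear minimum: $4.34.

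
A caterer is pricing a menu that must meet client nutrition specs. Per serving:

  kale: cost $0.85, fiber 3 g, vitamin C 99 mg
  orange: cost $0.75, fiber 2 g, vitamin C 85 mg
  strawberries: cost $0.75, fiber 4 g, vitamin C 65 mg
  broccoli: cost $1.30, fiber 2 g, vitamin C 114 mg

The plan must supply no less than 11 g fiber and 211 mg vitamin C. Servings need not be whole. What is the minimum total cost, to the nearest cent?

$2.25

Minimising a linear cost over {fiber ≥ 11, vitamin C ≥ 211, servings ≥ 0} — the optimum is at a vertex, using one or two foods.
kale only: max(11/3, 211/99) = 3.667 servings → $3.12.
orange only: max(11/2, 211/85) = 5.5 servings → $4.12.
strawberries only: max(11/4, 211/65) = 3.246 servings → $2.43.
broccoli only: max(11/2, 211/114) = 5.5 servings → $7.15.
kale + orange: the both-tight solution has a negative serving — not a feasible corner.
kale + strawberries with both tight: 0.6418 servings and 2.269 servings → $2.25.
kale + broccoli with both targets exact would need a negative amount; discard.
orange + strawberries with both tight: 0.6143 servings and 2.443 servings → $2.29.
orange + broccoli with both targets exact would need a negative amount; discard.
strawberries + broccoli with both tight: 2.552 servings and 0.3957 servings → $2.43.
The minimum over all feasible corners is $2.25.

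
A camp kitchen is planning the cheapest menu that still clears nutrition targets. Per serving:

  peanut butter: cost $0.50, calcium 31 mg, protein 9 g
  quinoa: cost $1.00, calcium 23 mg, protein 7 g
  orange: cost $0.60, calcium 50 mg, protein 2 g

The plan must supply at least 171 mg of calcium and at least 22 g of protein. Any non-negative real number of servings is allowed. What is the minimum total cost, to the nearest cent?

A basic optimal solution has at most two foods positive. Try each food alone and each pair with both targets met exactly.
peanut butter only: max(171/31, 22/9) = 5.516 servings → $2.76.
quinoa only: max(171/23, 22/7) = 7.435 servings → $7.43.
orange only: max(171/50, 22/2) = 11 servings → $6.60.
peanut butter + quinoa: the both-tight solution has a negative serving — not a feasible corner.
peanut butter + orange with both tight: 1.954 servings and 2.209 servings → $2.30.
quinoa + orange with both tight: 2.493 servings and 2.273 servings → $3.86.
The minimum over all feasible corners is $2.30.

$2.30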